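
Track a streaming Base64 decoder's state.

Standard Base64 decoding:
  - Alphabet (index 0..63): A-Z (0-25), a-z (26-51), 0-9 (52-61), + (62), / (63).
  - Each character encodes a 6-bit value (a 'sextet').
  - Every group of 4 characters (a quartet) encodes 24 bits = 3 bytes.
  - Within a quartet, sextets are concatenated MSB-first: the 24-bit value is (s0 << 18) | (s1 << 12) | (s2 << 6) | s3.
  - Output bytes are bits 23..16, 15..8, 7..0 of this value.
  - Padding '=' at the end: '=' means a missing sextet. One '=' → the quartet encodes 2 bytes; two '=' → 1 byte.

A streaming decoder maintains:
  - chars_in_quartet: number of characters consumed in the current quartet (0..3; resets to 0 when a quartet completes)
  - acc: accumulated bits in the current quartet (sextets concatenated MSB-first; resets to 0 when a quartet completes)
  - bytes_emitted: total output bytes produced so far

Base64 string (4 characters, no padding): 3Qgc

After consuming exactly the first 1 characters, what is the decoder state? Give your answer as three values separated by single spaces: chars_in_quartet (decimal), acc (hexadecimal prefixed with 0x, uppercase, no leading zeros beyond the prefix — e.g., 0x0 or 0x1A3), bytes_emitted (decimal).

After char 0 ('3'=55): chars_in_quartet=1 acc=0x37 bytes_emitted=0

Answer: 1 0x37 0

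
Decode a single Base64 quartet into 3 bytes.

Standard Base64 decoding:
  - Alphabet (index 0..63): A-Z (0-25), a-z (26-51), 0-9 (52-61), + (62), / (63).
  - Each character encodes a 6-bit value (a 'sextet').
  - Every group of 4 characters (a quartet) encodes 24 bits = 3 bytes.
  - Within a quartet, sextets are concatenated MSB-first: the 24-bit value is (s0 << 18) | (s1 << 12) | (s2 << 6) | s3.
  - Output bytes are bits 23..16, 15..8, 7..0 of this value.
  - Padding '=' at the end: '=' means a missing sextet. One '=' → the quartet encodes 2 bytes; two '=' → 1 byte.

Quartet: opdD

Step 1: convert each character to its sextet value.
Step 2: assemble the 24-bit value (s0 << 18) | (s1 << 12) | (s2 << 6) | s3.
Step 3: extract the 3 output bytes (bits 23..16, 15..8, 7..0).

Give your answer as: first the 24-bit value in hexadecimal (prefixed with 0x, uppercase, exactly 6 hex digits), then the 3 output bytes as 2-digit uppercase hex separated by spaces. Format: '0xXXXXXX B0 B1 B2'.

Sextets: o=40, p=41, d=29, D=3
24-bit: (40<<18) | (41<<12) | (29<<6) | 3
      = 0xA00000 | 0x029000 | 0x000740 | 0x000003
      = 0xA29743
Bytes: (v>>16)&0xFF=A2, (v>>8)&0xFF=97, v&0xFF=43

Answer: 0xA29743 A2 97 43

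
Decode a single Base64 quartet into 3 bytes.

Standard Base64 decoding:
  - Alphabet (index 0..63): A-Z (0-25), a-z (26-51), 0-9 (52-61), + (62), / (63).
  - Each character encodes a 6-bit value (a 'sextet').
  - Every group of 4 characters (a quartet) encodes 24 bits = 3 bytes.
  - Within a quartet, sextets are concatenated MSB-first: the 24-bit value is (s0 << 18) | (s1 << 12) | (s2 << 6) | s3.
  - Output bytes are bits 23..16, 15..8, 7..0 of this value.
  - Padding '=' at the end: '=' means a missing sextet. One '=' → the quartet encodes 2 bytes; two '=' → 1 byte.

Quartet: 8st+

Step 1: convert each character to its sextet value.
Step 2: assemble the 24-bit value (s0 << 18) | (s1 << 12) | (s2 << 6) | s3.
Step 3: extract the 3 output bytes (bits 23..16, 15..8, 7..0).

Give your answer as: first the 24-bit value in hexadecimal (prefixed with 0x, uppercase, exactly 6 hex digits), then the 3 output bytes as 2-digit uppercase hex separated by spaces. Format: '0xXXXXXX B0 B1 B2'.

Answer: 0xF2CB7E F2 CB 7E

Derivation:
Sextets: 8=60, s=44, t=45, +=62
24-bit: (60<<18) | (44<<12) | (45<<6) | 62
      = 0xF00000 | 0x02C000 | 0x000B40 | 0x00003E
      = 0xF2CB7E
Bytes: (v>>16)&0xFF=F2, (v>>8)&0xFF=CB, v&0xFF=7E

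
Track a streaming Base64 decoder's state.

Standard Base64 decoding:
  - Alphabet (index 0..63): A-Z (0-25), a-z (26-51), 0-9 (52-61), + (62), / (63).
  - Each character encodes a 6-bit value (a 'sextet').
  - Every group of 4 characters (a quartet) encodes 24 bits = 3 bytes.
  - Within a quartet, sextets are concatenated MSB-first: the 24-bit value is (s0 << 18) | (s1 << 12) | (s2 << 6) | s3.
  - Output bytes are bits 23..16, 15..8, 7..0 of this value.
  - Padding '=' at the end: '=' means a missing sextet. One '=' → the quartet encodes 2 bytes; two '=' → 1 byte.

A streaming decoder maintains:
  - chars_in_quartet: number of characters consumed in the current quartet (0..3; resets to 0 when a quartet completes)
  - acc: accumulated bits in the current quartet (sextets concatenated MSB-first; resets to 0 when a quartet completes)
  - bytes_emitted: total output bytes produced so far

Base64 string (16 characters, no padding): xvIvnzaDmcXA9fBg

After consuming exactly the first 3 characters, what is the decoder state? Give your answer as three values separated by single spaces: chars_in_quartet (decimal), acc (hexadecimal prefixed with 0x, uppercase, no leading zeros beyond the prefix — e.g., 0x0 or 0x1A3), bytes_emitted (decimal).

Answer: 3 0x31BC8 0

Derivation:
After char 0 ('x'=49): chars_in_quartet=1 acc=0x31 bytes_emitted=0
After char 1 ('v'=47): chars_in_quartet=2 acc=0xC6F bytes_emitted=0
After char 2 ('I'=8): chars_in_quartet=3 acc=0x31BC8 bytes_emitted=0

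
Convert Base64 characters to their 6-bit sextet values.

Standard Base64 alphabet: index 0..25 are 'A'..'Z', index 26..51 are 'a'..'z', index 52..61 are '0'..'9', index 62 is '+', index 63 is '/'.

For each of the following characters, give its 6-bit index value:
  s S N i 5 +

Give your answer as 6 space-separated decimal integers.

's': a..z range, 26 + ord('s') − ord('a') = 44
'S': A..Z range, ord('S') − ord('A') = 18
'N': A..Z range, ord('N') − ord('A') = 13
'i': a..z range, 26 + ord('i') − ord('a') = 34
'5': 0..9 range, 52 + ord('5') − ord('0') = 57
'+': index 62

Answer: 44 18 13 34 57 62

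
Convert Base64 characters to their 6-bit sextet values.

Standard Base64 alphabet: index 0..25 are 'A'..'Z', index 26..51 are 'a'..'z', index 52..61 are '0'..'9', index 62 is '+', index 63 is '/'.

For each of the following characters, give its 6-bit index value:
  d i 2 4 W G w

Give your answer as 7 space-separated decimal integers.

Answer: 29 34 54 56 22 6 48

Derivation:
'd': a..z range, 26 + ord('d') − ord('a') = 29
'i': a..z range, 26 + ord('i') − ord('a') = 34
'2': 0..9 range, 52 + ord('2') − ord('0') = 54
'4': 0..9 range, 52 + ord('4') − ord('0') = 56
'W': A..Z range, ord('W') − ord('A') = 22
'G': A..Z range, ord('G') − ord('A') = 6
'w': a..z range, 26 + ord('w') − ord('a') = 48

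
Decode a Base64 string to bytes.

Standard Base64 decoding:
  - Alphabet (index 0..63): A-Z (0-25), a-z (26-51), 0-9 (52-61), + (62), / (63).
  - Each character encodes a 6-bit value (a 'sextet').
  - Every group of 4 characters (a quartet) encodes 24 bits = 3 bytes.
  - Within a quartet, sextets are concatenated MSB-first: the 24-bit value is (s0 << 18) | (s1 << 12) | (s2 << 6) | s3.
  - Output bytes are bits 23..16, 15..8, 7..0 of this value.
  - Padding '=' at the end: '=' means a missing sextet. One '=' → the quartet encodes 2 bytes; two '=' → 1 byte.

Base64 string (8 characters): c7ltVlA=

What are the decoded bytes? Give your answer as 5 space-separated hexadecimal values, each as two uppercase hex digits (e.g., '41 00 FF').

After char 0 ('c'=28): chars_in_quartet=1 acc=0x1C bytes_emitted=0
After char 1 ('7'=59): chars_in_quartet=2 acc=0x73B bytes_emitted=0
After char 2 ('l'=37): chars_in_quartet=3 acc=0x1CEE5 bytes_emitted=0
After char 3 ('t'=45): chars_in_quartet=4 acc=0x73B96D -> emit 73 B9 6D, reset; bytes_emitted=3
After char 4 ('V'=21): chars_in_quartet=1 acc=0x15 bytes_emitted=3
After char 5 ('l'=37): chars_in_quartet=2 acc=0x565 bytes_emitted=3
After char 6 ('A'=0): chars_in_quartet=3 acc=0x15940 bytes_emitted=3
Padding '=': partial quartet acc=0x15940 -> emit 56 50; bytes_emitted=5

Answer: 73 B9 6D 56 50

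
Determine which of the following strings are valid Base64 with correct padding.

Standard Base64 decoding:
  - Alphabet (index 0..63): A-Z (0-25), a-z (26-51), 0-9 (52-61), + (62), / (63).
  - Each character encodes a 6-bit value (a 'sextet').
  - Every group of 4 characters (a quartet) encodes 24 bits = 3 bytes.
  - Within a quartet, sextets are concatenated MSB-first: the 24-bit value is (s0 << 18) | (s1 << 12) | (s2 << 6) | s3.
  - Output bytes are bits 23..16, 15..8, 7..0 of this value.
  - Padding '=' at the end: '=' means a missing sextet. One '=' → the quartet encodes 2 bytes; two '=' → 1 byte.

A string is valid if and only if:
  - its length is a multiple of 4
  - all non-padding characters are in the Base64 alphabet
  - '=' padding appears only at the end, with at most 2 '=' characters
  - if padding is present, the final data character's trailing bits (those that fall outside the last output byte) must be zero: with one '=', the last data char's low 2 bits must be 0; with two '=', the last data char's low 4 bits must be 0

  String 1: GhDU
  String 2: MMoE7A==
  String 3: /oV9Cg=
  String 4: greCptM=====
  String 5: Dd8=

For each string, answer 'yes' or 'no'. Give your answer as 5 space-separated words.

Answer: yes yes no no yes

Derivation:
String 1: 'GhDU' → valid
String 2: 'MMoE7A==' → valid
String 3: '/oV9Cg=' → invalid (len=7 not mult of 4)
String 4: 'greCptM=====' → invalid (5 pad chars (max 2))
String 5: 'Dd8=' → valid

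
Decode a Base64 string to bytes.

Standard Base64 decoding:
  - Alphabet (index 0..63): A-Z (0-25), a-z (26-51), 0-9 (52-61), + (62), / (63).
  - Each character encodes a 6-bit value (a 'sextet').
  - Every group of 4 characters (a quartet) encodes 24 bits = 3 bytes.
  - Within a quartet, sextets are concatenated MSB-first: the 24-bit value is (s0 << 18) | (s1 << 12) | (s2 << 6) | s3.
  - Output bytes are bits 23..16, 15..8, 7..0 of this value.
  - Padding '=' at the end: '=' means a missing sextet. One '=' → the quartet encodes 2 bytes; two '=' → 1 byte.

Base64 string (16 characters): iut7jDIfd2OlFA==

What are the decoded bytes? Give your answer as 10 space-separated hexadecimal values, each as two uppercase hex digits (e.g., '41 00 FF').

Answer: 8A EB 7B 8C 32 1F 77 63 A5 14

Derivation:
After char 0 ('i'=34): chars_in_quartet=1 acc=0x22 bytes_emitted=0
After char 1 ('u'=46): chars_in_quartet=2 acc=0x8AE bytes_emitted=0
After char 2 ('t'=45): chars_in_quartet=3 acc=0x22BAD bytes_emitted=0
After char 3 ('7'=59): chars_in_quartet=4 acc=0x8AEB7B -> emit 8A EB 7B, reset; bytes_emitted=3
After char 4 ('j'=35): chars_in_quartet=1 acc=0x23 bytes_emitted=3
After char 5 ('D'=3): chars_in_quartet=2 acc=0x8C3 bytes_emitted=3
After char 6 ('I'=8): chars_in_quartet=3 acc=0x230C8 bytes_emitted=3
After char 7 ('f'=31): chars_in_quartet=4 acc=0x8C321F -> emit 8C 32 1F, reset; bytes_emitted=6
After char 8 ('d'=29): chars_in_quartet=1 acc=0x1D bytes_emitted=6
After char 9 ('2'=54): chars_in_quartet=2 acc=0x776 bytes_emitted=6
After char 10 ('O'=14): chars_in_quartet=3 acc=0x1DD8E bytes_emitted=6
After char 11 ('l'=37): chars_in_quartet=4 acc=0x7763A5 -> emit 77 63 A5, reset; bytes_emitted=9
After char 12 ('F'=5): chars_in_quartet=1 acc=0x5 bytes_emitted=9
After char 13 ('A'=0): chars_in_quartet=2 acc=0x140 bytes_emitted=9
Padding '==': partial quartet acc=0x140 -> emit 14; bytes_emitted=10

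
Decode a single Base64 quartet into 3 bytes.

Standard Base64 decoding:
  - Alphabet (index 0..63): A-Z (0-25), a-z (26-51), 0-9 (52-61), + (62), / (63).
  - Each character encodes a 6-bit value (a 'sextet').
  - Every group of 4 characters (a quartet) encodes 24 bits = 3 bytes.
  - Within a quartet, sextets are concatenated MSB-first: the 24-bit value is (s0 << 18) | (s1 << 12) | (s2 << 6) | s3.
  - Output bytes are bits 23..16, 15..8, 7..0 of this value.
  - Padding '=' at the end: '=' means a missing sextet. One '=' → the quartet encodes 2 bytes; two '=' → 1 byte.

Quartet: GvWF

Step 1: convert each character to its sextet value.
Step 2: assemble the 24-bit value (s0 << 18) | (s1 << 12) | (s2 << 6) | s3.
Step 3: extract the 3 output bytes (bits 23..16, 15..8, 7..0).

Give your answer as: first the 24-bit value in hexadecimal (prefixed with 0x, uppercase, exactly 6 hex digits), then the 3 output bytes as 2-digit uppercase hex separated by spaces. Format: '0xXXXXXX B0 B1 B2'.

Sextets: G=6, v=47, W=22, F=5
24-bit: (6<<18) | (47<<12) | (22<<6) | 5
      = 0x180000 | 0x02F000 | 0x000580 | 0x000005
      = 0x1AF585
Bytes: (v>>16)&0xFF=1A, (v>>8)&0xFF=F5, v&0xFF=85

Answer: 0x1AF585 1A F5 85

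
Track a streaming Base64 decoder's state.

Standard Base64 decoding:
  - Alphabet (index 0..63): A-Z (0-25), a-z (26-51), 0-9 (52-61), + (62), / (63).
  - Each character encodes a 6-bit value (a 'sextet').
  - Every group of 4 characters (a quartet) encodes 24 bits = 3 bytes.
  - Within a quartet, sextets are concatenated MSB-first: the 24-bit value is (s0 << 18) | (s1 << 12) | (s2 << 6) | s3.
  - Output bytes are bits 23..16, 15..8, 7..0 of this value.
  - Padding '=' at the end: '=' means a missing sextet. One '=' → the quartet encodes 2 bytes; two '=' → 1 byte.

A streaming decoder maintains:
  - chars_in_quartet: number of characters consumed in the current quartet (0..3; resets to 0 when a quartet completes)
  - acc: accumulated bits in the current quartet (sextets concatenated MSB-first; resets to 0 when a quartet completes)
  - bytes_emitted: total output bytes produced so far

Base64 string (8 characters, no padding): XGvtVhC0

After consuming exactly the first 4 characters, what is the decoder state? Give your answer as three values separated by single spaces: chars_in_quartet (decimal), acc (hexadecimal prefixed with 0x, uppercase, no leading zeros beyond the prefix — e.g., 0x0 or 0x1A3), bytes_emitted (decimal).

After char 0 ('X'=23): chars_in_quartet=1 acc=0x17 bytes_emitted=0
After char 1 ('G'=6): chars_in_quartet=2 acc=0x5C6 bytes_emitted=0
After char 2 ('v'=47): chars_in_quartet=3 acc=0x171AF bytes_emitted=0
After char 3 ('t'=45): chars_in_quartet=4 acc=0x5C6BED -> emit 5C 6B ED, reset; bytes_emitted=3

Answer: 0 0x0 3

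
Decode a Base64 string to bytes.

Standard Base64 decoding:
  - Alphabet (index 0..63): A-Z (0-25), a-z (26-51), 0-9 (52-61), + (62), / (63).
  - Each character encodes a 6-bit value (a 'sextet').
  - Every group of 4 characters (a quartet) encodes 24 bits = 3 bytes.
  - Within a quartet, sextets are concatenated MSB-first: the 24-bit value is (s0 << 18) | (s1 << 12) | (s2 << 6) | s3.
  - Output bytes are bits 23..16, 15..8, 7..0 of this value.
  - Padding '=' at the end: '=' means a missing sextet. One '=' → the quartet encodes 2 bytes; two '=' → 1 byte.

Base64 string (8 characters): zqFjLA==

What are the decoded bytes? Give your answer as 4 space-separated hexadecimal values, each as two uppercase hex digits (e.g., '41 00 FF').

After char 0 ('z'=51): chars_in_quartet=1 acc=0x33 bytes_emitted=0
After char 1 ('q'=42): chars_in_quartet=2 acc=0xCEA bytes_emitted=0
After char 2 ('F'=5): chars_in_quartet=3 acc=0x33A85 bytes_emitted=0
After char 3 ('j'=35): chars_in_quartet=4 acc=0xCEA163 -> emit CE A1 63, reset; bytes_emitted=3
After char 4 ('L'=11): chars_in_quartet=1 acc=0xB bytes_emitted=3
After char 5 ('A'=0): chars_in_quartet=2 acc=0x2C0 bytes_emitted=3
Padding '==': partial quartet acc=0x2C0 -> emit 2C; bytes_emitted=4

Answer: CE A1 63 2C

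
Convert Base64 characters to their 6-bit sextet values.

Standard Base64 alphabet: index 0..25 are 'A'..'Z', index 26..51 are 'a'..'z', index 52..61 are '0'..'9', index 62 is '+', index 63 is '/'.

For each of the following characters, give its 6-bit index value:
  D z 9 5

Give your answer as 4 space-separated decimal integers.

'D': A..Z range, ord('D') − ord('A') = 3
'z': a..z range, 26 + ord('z') − ord('a') = 51
'9': 0..9 range, 52 + ord('9') − ord('0') = 61
'5': 0..9 range, 52 + ord('5') − ord('0') = 57

Answer: 3 51 61 57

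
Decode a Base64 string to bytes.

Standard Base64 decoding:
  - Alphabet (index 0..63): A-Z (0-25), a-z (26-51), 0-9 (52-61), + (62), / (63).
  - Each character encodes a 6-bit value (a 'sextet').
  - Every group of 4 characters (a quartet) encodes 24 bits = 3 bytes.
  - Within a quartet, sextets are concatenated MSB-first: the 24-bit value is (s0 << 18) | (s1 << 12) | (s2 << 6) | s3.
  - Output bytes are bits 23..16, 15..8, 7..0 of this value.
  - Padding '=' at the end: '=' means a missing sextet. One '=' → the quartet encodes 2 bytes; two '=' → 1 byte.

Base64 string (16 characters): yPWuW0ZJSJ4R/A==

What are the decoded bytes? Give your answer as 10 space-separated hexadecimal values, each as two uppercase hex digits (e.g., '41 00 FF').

After char 0 ('y'=50): chars_in_quartet=1 acc=0x32 bytes_emitted=0
After char 1 ('P'=15): chars_in_quartet=2 acc=0xC8F bytes_emitted=0
After char 2 ('W'=22): chars_in_quartet=3 acc=0x323D6 bytes_emitted=0
After char 3 ('u'=46): chars_in_quartet=4 acc=0xC8F5AE -> emit C8 F5 AE, reset; bytes_emitted=3
After char 4 ('W'=22): chars_in_quartet=1 acc=0x16 bytes_emitted=3
After char 5 ('0'=52): chars_in_quartet=2 acc=0x5B4 bytes_emitted=3
After char 6 ('Z'=25): chars_in_quartet=3 acc=0x16D19 bytes_emitted=3
After char 7 ('J'=9): chars_in_quartet=4 acc=0x5B4649 -> emit 5B 46 49, reset; bytes_emitted=6
After char 8 ('S'=18): chars_in_quartet=1 acc=0x12 bytes_emitted=6
After char 9 ('J'=9): chars_in_quartet=2 acc=0x489 bytes_emitted=6
After char 10 ('4'=56): chars_in_quartet=3 acc=0x12278 bytes_emitted=6
After char 11 ('R'=17): chars_in_quartet=4 acc=0x489E11 -> emit 48 9E 11, reset; bytes_emitted=9
After char 12 ('/'=63): chars_in_quartet=1 acc=0x3F bytes_emitted=9
After char 13 ('A'=0): chars_in_quartet=2 acc=0xFC0 bytes_emitted=9
Padding '==': partial quartet acc=0xFC0 -> emit FC; bytes_emitted=10

Answer: C8 F5 AE 5B 46 49 48 9E 11 FC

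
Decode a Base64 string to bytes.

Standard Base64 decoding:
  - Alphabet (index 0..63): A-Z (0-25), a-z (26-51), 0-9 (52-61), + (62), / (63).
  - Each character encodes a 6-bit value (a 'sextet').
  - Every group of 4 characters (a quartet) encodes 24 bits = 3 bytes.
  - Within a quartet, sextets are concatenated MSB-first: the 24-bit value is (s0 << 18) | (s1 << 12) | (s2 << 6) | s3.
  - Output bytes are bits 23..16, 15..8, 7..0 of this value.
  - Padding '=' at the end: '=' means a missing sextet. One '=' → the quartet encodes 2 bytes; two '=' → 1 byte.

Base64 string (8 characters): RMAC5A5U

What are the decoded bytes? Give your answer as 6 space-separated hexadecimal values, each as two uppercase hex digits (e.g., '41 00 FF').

Answer: 44 C0 02 E4 0E 54

Derivation:
After char 0 ('R'=17): chars_in_quartet=1 acc=0x11 bytes_emitted=0
After char 1 ('M'=12): chars_in_quartet=2 acc=0x44C bytes_emitted=0
After char 2 ('A'=0): chars_in_quartet=3 acc=0x11300 bytes_emitted=0
After char 3 ('C'=2): chars_in_quartet=4 acc=0x44C002 -> emit 44 C0 02, reset; bytes_emitted=3
After char 4 ('5'=57): chars_in_quartet=1 acc=0x39 bytes_emitted=3
After char 5 ('A'=0): chars_in_quartet=2 acc=0xE40 bytes_emitted=3
After char 6 ('5'=57): chars_in_quartet=3 acc=0x39039 bytes_emitted=3
After char 7 ('U'=20): chars_in_quartet=4 acc=0xE40E54 -> emit E4 0E 54, reset; bytes_emitted=6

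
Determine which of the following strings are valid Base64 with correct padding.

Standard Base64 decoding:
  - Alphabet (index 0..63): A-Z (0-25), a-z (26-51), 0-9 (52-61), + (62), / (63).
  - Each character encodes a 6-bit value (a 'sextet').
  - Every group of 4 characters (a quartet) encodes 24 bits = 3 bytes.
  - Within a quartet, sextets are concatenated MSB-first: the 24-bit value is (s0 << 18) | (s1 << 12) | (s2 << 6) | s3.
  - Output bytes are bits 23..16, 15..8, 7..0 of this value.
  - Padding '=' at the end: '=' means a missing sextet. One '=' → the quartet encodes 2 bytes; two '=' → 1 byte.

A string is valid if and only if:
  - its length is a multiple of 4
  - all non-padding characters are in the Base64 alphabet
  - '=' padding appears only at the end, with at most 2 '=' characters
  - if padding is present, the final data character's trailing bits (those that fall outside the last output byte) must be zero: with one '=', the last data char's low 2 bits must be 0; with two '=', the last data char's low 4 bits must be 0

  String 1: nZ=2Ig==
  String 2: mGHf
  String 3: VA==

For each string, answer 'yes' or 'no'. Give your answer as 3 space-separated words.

String 1: 'nZ=2Ig==' → invalid (bad char(s): ['=']; '=' in middle)
String 2: 'mGHf' → valid
String 3: 'VA==' → valid

Answer: no yes yes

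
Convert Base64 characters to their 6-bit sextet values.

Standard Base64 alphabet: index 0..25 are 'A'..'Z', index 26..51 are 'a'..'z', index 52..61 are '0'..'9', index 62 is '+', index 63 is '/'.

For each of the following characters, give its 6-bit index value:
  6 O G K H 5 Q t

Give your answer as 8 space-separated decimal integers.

Answer: 58 14 6 10 7 57 16 45

Derivation:
'6': 0..9 range, 52 + ord('6') − ord('0') = 58
'O': A..Z range, ord('O') − ord('A') = 14
'G': A..Z range, ord('G') − ord('A') = 6
'K': A..Z range, ord('K') − ord('A') = 10
'H': A..Z range, ord('H') − ord('A') = 7
'5': 0..9 range, 52 + ord('5') − ord('0') = 57
'Q': A..Z range, ord('Q') − ord('A') = 16
't': a..z range, 26 + ord('t') − ord('a') = 45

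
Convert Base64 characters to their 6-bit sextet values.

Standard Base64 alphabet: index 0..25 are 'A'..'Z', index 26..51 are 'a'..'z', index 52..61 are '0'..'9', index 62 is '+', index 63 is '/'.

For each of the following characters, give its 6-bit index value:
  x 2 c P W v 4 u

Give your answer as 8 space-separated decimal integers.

'x': a..z range, 26 + ord('x') − ord('a') = 49
'2': 0..9 range, 52 + ord('2') − ord('0') = 54
'c': a..z range, 26 + ord('c') − ord('a') = 28
'P': A..Z range, ord('P') − ord('A') = 15
'W': A..Z range, ord('W') − ord('A') = 22
'v': a..z range, 26 + ord('v') − ord('a') = 47
'4': 0..9 range, 52 + ord('4') − ord('0') = 56
'u': a..z range, 26 + ord('u') − ord('a') = 46

Answer: 49 54 28 15 22 47 56 46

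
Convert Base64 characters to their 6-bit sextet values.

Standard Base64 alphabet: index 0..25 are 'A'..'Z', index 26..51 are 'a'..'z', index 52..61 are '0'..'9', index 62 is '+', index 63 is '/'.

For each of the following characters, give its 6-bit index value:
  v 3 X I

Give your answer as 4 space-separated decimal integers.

'v': a..z range, 26 + ord('v') − ord('a') = 47
'3': 0..9 range, 52 + ord('3') − ord('0') = 55
'X': A..Z range, ord('X') − ord('A') = 23
'I': A..Z range, ord('I') − ord('A') = 8

Answer: 47 55 23 8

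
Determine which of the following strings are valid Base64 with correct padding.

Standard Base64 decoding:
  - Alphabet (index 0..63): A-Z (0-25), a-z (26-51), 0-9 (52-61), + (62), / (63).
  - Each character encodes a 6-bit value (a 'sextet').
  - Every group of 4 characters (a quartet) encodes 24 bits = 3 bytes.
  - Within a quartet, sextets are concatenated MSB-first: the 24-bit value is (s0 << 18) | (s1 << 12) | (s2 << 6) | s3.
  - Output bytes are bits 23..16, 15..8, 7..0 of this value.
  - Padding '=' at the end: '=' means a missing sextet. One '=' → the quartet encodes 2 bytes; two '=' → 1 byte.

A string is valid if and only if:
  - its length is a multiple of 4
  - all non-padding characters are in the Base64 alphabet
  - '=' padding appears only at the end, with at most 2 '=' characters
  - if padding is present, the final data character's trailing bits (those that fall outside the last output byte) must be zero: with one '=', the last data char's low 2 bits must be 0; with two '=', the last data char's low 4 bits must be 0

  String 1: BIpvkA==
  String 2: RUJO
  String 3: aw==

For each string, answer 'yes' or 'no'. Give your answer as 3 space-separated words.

String 1: 'BIpvkA==' → valid
String 2: 'RUJO' → valid
String 3: 'aw==' → valid

Answer: yes yes yes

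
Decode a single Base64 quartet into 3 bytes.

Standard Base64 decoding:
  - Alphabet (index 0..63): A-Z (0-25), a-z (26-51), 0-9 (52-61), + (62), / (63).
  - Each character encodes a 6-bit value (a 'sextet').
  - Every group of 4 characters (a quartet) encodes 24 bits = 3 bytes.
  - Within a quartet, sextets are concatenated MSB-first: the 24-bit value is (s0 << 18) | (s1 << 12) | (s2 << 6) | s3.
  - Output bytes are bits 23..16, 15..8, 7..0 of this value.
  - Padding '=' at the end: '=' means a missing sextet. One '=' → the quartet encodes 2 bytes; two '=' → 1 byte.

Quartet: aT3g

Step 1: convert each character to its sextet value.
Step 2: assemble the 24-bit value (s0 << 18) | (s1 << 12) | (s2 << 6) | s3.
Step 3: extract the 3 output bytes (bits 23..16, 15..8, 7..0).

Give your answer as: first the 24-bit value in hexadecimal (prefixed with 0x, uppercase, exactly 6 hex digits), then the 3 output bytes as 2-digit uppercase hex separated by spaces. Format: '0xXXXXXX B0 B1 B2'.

Sextets: a=26, T=19, 3=55, g=32
24-bit: (26<<18) | (19<<12) | (55<<6) | 32
      = 0x680000 | 0x013000 | 0x000DC0 | 0x000020
      = 0x693DE0
Bytes: (v>>16)&0xFF=69, (v>>8)&0xFF=3D, v&0xFF=E0

Answer: 0x693DE0 69 3D E0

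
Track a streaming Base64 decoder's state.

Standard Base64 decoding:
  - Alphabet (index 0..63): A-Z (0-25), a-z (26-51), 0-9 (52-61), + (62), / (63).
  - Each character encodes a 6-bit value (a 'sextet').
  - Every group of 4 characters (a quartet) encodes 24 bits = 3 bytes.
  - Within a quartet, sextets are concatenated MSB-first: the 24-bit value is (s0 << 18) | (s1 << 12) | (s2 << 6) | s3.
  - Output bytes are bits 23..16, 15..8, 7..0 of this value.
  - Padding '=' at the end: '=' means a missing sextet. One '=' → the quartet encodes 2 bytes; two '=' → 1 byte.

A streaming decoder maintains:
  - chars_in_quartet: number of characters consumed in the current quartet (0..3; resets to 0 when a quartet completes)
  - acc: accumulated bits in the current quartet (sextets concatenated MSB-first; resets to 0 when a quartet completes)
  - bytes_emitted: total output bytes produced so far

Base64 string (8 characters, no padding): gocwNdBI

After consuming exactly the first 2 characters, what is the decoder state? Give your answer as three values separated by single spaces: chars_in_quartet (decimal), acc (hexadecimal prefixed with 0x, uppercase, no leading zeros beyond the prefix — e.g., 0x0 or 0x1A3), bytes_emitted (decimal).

Answer: 2 0x828 0

Derivation:
After char 0 ('g'=32): chars_in_quartet=1 acc=0x20 bytes_emitted=0
After char 1 ('o'=40): chars_in_quartet=2 acc=0x828 bytes_emitted=0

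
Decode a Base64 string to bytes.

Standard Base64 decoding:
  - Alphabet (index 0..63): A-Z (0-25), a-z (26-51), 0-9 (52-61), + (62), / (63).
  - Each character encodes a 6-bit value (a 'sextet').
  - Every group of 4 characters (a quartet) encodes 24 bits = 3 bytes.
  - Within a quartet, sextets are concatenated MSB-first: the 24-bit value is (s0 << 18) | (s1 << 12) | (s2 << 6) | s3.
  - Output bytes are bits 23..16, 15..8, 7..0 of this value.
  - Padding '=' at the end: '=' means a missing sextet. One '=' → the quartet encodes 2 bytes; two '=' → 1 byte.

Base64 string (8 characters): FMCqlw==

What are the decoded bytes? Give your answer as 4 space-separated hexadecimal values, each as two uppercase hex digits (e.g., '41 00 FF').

Answer: 14 C0 AA 97

Derivation:
After char 0 ('F'=5): chars_in_quartet=1 acc=0x5 bytes_emitted=0
After char 1 ('M'=12): chars_in_quartet=2 acc=0x14C bytes_emitted=0
After char 2 ('C'=2): chars_in_quartet=3 acc=0x5302 bytes_emitted=0
After char 3 ('q'=42): chars_in_quartet=4 acc=0x14C0AA -> emit 14 C0 AA, reset; bytes_emitted=3
After char 4 ('l'=37): chars_in_quartet=1 acc=0x25 bytes_emitted=3
After char 5 ('w'=48): chars_in_quartet=2 acc=0x970 bytes_emitted=3
Padding '==': partial quartet acc=0x970 -> emit 97; bytes_emitted=4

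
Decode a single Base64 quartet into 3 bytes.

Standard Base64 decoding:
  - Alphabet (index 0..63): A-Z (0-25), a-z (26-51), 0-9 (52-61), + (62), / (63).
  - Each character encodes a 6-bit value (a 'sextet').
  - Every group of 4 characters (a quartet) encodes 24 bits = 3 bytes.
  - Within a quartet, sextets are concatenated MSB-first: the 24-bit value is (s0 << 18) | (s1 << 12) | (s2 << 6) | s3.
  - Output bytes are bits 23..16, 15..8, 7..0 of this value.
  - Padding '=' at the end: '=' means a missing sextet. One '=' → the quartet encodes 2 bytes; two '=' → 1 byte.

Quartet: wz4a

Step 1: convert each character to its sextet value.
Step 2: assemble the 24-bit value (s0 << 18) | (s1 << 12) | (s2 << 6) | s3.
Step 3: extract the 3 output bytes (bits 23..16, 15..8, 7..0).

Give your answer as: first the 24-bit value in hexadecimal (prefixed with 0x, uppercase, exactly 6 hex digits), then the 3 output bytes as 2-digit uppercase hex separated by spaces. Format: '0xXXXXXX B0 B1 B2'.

Sextets: w=48, z=51, 4=56, a=26
24-bit: (48<<18) | (51<<12) | (56<<6) | 26
      = 0xC00000 | 0x033000 | 0x000E00 | 0x00001A
      = 0xC33E1A
Bytes: (v>>16)&0xFF=C3, (v>>8)&0xFF=3E, v&0xFF=1A

Answer: 0xC33E1A C3 3E 1A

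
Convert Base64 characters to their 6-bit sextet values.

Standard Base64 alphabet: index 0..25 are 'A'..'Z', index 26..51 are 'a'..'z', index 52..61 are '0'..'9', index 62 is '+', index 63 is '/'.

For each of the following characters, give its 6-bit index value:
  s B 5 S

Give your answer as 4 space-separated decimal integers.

Answer: 44 1 57 18

Derivation:
's': a..z range, 26 + ord('s') − ord('a') = 44
'B': A..Z range, ord('B') − ord('A') = 1
'5': 0..9 range, 52 + ord('5') − ord('0') = 57
'S': A..Z range, ord('S') − ord('A') = 18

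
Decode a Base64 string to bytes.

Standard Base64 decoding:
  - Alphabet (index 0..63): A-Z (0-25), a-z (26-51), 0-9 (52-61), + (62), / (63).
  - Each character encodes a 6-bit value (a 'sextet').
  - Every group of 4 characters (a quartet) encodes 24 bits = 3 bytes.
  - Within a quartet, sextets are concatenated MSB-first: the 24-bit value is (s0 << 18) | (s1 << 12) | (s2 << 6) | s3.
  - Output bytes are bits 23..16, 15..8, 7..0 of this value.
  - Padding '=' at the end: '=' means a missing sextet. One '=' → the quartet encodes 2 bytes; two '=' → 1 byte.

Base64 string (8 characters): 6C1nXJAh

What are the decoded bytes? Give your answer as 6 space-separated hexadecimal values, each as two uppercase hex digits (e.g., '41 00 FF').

Answer: E8 2D 67 5C 90 21

Derivation:
After char 0 ('6'=58): chars_in_quartet=1 acc=0x3A bytes_emitted=0
After char 1 ('C'=2): chars_in_quartet=2 acc=0xE82 bytes_emitted=0
After char 2 ('1'=53): chars_in_quartet=3 acc=0x3A0B5 bytes_emitted=0
After char 3 ('n'=39): chars_in_quartet=4 acc=0xE82D67 -> emit E8 2D 67, reset; bytes_emitted=3
After char 4 ('X'=23): chars_in_quartet=1 acc=0x17 bytes_emitted=3
After char 5 ('J'=9): chars_in_quartet=2 acc=0x5C9 bytes_emitted=3
After char 6 ('A'=0): chars_in_quartet=3 acc=0x17240 bytes_emitted=3
After char 7 ('h'=33): chars_in_quartet=4 acc=0x5C9021 -> emit 5C 90 21, reset; bytes_emitted=6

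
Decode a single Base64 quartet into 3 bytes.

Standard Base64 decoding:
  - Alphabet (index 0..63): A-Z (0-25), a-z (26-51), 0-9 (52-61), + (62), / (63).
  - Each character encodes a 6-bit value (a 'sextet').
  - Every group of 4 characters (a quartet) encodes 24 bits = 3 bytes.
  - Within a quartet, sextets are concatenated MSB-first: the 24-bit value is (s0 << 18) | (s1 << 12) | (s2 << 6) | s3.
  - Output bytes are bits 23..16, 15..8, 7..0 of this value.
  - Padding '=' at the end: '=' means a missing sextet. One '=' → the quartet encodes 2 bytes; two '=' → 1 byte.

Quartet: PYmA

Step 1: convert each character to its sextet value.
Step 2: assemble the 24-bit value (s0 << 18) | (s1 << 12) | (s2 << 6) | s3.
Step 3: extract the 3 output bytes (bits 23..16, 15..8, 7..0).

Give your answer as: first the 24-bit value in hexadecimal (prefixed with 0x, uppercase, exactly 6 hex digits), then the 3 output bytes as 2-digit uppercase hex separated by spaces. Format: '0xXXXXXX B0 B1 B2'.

Answer: 0x3D8980 3D 89 80

Derivation:
Sextets: P=15, Y=24, m=38, A=0
24-bit: (15<<18) | (24<<12) | (38<<6) | 0
      = 0x3C0000 | 0x018000 | 0x000980 | 0x000000
      = 0x3D8980
Bytes: (v>>16)&0xFF=3D, (v>>8)&0xFF=89, v&0xFF=80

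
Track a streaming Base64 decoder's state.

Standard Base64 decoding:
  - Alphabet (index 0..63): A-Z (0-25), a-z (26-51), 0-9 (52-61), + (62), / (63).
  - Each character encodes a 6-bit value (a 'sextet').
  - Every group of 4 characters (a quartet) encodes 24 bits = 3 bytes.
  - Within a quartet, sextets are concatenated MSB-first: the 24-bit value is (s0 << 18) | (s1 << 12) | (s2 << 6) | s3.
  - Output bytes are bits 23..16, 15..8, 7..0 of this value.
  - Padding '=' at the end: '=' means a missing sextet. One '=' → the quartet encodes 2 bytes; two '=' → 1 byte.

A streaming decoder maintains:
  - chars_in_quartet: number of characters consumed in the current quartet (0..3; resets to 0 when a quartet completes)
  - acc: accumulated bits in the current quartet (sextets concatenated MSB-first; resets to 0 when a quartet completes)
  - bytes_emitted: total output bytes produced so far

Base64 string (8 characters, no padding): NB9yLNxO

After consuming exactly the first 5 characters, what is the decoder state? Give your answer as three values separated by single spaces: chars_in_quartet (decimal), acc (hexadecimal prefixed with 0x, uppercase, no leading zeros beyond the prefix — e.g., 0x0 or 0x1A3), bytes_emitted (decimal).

Answer: 1 0xB 3

Derivation:
After char 0 ('N'=13): chars_in_quartet=1 acc=0xD bytes_emitted=0
After char 1 ('B'=1): chars_in_quartet=2 acc=0x341 bytes_emitted=0
After char 2 ('9'=61): chars_in_quartet=3 acc=0xD07D bytes_emitted=0
After char 3 ('y'=50): chars_in_quartet=4 acc=0x341F72 -> emit 34 1F 72, reset; bytes_emitted=3
After char 4 ('L'=11): chars_in_quartet=1 acc=0xB bytes_emitted=3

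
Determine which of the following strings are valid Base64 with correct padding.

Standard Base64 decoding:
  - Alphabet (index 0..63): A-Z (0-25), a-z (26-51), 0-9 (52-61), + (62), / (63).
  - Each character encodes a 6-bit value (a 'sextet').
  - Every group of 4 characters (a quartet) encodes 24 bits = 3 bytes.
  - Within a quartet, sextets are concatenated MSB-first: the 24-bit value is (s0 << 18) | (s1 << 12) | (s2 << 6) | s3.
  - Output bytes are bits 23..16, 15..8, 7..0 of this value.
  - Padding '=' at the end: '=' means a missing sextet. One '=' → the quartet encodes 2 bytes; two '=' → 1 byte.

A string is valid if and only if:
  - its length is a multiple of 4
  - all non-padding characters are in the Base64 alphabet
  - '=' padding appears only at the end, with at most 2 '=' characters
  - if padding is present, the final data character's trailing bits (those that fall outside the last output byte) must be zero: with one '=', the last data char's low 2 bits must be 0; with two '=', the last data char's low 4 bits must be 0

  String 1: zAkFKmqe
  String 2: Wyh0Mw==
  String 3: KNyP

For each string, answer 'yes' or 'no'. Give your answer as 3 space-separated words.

Answer: yes yes yes

Derivation:
String 1: 'zAkFKmqe' → valid
String 2: 'Wyh0Mw==' → valid
String 3: 'KNyP' → valid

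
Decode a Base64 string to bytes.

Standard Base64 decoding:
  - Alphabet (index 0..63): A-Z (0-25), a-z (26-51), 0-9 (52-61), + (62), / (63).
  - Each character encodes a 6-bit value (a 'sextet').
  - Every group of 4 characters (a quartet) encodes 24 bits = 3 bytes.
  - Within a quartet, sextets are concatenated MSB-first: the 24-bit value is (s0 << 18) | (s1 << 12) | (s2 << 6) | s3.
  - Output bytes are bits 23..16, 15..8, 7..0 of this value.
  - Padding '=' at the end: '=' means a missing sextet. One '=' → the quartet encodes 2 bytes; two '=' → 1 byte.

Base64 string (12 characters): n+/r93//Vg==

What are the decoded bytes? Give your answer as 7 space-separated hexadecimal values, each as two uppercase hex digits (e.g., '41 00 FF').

After char 0 ('n'=39): chars_in_quartet=1 acc=0x27 bytes_emitted=0
After char 1 ('+'=62): chars_in_quartet=2 acc=0x9FE bytes_emitted=0
After char 2 ('/'=63): chars_in_quartet=3 acc=0x27FBF bytes_emitted=0
After char 3 ('r'=43): chars_in_quartet=4 acc=0x9FEFEB -> emit 9F EF EB, reset; bytes_emitted=3
After char 4 ('9'=61): chars_in_quartet=1 acc=0x3D bytes_emitted=3
After char 5 ('3'=55): chars_in_quartet=2 acc=0xF77 bytes_emitted=3
After char 6 ('/'=63): chars_in_quartet=3 acc=0x3DDFF bytes_emitted=3
After char 7 ('/'=63): chars_in_quartet=4 acc=0xF77FFF -> emit F7 7F FF, reset; bytes_emitted=6
After char 8 ('V'=21): chars_in_quartet=1 acc=0x15 bytes_emitted=6
After char 9 ('g'=32): chars_in_quartet=2 acc=0x560 bytes_emitted=6
Padding '==': partial quartet acc=0x560 -> emit 56; bytes_emitted=7

Answer: 9F EF EB F7 7F FF 56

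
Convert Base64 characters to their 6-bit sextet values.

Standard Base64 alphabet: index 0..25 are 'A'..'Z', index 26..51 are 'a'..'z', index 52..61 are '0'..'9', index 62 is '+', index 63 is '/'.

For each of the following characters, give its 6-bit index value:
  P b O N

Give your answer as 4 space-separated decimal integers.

'P': A..Z range, ord('P') − ord('A') = 15
'b': a..z range, 26 + ord('b') − ord('a') = 27
'O': A..Z range, ord('O') − ord('A') = 14
'N': A..Z range, ord('N') − ord('A') = 13

Answer: 15 27 14 13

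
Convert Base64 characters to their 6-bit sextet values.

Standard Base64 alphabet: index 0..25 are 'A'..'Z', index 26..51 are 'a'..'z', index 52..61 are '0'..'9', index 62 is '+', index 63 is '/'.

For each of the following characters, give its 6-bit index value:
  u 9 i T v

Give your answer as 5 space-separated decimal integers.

Answer: 46 61 34 19 47

Derivation:
'u': a..z range, 26 + ord('u') − ord('a') = 46
'9': 0..9 range, 52 + ord('9') − ord('0') = 61
'i': a..z range, 26 + ord('i') − ord('a') = 34
'T': A..Z range, ord('T') − ord('A') = 19
'v': a..z range, 26 + ord('v') − ord('a') = 47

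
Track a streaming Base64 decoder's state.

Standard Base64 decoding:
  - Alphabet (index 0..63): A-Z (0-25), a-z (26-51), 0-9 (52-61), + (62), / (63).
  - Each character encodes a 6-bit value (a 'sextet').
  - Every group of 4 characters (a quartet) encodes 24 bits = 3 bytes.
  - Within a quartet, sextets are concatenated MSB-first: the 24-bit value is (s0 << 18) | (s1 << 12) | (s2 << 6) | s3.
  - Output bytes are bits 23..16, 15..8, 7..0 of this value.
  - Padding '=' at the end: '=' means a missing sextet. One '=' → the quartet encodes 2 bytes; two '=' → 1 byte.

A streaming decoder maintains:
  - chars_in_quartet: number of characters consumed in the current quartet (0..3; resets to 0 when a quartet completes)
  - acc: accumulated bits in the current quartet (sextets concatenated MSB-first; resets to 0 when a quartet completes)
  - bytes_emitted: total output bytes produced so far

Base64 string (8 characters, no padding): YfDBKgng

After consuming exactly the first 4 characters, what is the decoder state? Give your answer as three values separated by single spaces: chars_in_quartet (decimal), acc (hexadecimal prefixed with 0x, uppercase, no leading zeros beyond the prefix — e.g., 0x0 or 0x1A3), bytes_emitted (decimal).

After char 0 ('Y'=24): chars_in_quartet=1 acc=0x18 bytes_emitted=0
After char 1 ('f'=31): chars_in_quartet=2 acc=0x61F bytes_emitted=0
After char 2 ('D'=3): chars_in_quartet=3 acc=0x187C3 bytes_emitted=0
After char 3 ('B'=1): chars_in_quartet=4 acc=0x61F0C1 -> emit 61 F0 C1, reset; bytes_emitted=3

Answer: 0 0x0 3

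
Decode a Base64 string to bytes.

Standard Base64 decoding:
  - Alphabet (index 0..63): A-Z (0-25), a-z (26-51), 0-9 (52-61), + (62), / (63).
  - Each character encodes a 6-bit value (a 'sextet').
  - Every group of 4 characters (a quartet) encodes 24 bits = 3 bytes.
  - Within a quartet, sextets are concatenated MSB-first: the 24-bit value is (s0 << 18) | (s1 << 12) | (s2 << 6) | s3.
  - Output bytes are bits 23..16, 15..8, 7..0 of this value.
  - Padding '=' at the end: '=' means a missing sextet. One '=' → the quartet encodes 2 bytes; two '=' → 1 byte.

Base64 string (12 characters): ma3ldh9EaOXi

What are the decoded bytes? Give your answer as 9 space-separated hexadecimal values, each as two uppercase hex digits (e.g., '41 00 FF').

After char 0 ('m'=38): chars_in_quartet=1 acc=0x26 bytes_emitted=0
After char 1 ('a'=26): chars_in_quartet=2 acc=0x99A bytes_emitted=0
After char 2 ('3'=55): chars_in_quartet=3 acc=0x266B7 bytes_emitted=0
After char 3 ('l'=37): chars_in_quartet=4 acc=0x99ADE5 -> emit 99 AD E5, reset; bytes_emitted=3
After char 4 ('d'=29): chars_in_quartet=1 acc=0x1D bytes_emitted=3
After char 5 ('h'=33): chars_in_quartet=2 acc=0x761 bytes_emitted=3
After char 6 ('9'=61): chars_in_quartet=3 acc=0x1D87D bytes_emitted=3
After char 7 ('E'=4): chars_in_quartet=4 acc=0x761F44 -> emit 76 1F 44, reset; bytes_emitted=6
After char 8 ('a'=26): chars_in_quartet=1 acc=0x1A bytes_emitted=6
After char 9 ('O'=14): chars_in_quartet=2 acc=0x68E bytes_emitted=6
After char 10 ('X'=23): chars_in_quartet=3 acc=0x1A397 bytes_emitted=6
After char 11 ('i'=34): chars_in_quartet=4 acc=0x68E5E2 -> emit 68 E5 E2, reset; bytes_emitted=9

Answer: 99 AD E5 76 1F 44 68 E5 E2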